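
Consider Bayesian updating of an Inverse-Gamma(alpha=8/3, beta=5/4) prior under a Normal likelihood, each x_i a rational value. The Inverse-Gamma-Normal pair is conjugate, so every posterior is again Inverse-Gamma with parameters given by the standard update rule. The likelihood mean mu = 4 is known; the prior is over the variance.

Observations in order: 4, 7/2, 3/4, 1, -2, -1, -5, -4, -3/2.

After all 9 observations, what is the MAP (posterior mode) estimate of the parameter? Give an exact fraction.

1773/112

obs 1: x=4 → posterior Inverse-Gamma(19/6, 5/4)
obs 2: x=7/2 → posterior Inverse-Gamma(11/3, 11/8)
obs 3: x=3/4 → posterior Inverse-Gamma(25/6, 213/32)
obs 4: x=1 → posterior Inverse-Gamma(14/3, 357/32)
obs 5: x=-2 → posterior Inverse-Gamma(31/6, 933/32)
obs 6: x=-1 → posterior Inverse-Gamma(17/3, 1333/32)
obs 7: x=-5 → posterior Inverse-Gamma(37/6, 2629/32)
obs 8: x=-4 → posterior Inverse-Gamma(20/3, 3653/32)
obs 9: x=-3/2 → posterior Inverse-Gamma(43/6, 4137/32)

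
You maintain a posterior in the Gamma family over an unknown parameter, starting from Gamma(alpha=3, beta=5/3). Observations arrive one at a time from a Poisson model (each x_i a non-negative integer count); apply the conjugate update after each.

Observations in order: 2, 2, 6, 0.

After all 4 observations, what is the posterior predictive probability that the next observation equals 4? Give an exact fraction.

obs 1: x=2 → posterior Gamma(5, 8/3)
obs 2: x=2 → posterior Gamma(7, 11/3)
obs 3: x=6 → posterior Gamma(13, 14/3)
obs 4: x=0 → posterior Gamma(13, 17/3)

73006644680549661627/655360000000000000000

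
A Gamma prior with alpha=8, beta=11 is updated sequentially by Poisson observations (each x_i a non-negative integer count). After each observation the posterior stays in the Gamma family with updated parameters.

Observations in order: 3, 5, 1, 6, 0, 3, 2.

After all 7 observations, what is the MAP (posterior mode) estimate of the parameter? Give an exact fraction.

obs 1: x=3 → posterior Gamma(11, 12)
obs 2: x=5 → posterior Gamma(16, 13)
obs 3: x=1 → posterior Gamma(17, 14)
obs 4: x=6 → posterior Gamma(23, 15)
obs 5: x=0 → posterior Gamma(23, 16)
obs 6: x=3 → posterior Gamma(26, 17)
obs 7: x=2 → posterior Gamma(28, 18)

3/2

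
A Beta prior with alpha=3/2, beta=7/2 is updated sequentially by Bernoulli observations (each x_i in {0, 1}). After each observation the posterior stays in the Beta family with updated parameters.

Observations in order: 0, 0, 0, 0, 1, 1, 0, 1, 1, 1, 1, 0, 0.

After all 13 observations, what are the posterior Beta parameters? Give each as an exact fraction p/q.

obs 1: x=0 → posterior Beta(3/2, 9/2)
obs 2: x=0 → posterior Beta(3/2, 11/2)
obs 3: x=0 → posterior Beta(3/2, 13/2)
obs 4: x=0 → posterior Beta(3/2, 15/2)
obs 5: x=1 → posterior Beta(5/2, 15/2)
obs 6: x=1 → posterior Beta(7/2, 15/2)
obs 7: x=0 → posterior Beta(7/2, 17/2)
obs 8: x=1 → posterior Beta(9/2, 17/2)
obs 9: x=1 → posterior Beta(11/2, 17/2)
obs 10: x=1 → posterior Beta(13/2, 17/2)
obs 11: x=1 → posterior Beta(15/2, 17/2)
obs 12: x=0 → posterior Beta(15/2, 19/2)
obs 13: x=0 → posterior Beta(15/2, 21/2)

alpha=15/2, beta=21/2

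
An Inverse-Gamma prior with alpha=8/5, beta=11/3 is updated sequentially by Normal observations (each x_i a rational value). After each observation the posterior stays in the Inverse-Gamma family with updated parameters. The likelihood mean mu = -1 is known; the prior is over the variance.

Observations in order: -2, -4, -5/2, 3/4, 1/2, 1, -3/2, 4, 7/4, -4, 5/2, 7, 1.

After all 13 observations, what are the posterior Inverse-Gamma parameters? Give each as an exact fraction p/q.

alpha=81/10, beta=3623/48

obs 1: x=-2 → posterior Inverse-Gamma(21/10, 25/6)
obs 2: x=-4 → posterior Inverse-Gamma(13/5, 26/3)
obs 3: x=-5/2 → posterior Inverse-Gamma(31/10, 235/24)
obs 4: x=3/4 → posterior Inverse-Gamma(18/5, 1087/96)
obs 5: x=1/2 → posterior Inverse-Gamma(41/10, 1195/96)
obs 6: x=1 → posterior Inverse-Gamma(23/5, 1387/96)
obs 7: x=-3/2 → posterior Inverse-Gamma(51/10, 1399/96)
obs 8: x=4 → posterior Inverse-Gamma(28/5, 2599/96)
obs 9: x=7/4 → posterior Inverse-Gamma(61/10, 1481/48)
obs 10: x=-4 → posterior Inverse-Gamma(33/5, 1697/48)
obs 11: x=5/2 → posterior Inverse-Gamma(71/10, 1991/48)
obs 12: x=7 → posterior Inverse-Gamma(38/5, 3527/48)
obs 13: x=1 → posterior Inverse-Gamma(81/10, 3623/48)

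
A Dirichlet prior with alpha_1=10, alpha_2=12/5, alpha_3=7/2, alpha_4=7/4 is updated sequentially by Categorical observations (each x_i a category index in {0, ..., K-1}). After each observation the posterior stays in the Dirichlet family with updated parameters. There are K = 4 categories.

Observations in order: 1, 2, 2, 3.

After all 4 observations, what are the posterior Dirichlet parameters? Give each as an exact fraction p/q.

alpha_1=10, alpha_2=17/5, alpha_3=11/2, alpha_4=11/4

obs 1: x=1 → posterior Dirichlet(10, 17/5, 7/2, 7/4)
obs 2: x=2 → posterior Dirichlet(10, 17/5, 9/2, 7/4)
obs 3: x=2 → posterior Dirichlet(10, 17/5, 11/2, 7/4)
obs 4: x=3 → posterior Dirichlet(10, 17/5, 11/2, 11/4)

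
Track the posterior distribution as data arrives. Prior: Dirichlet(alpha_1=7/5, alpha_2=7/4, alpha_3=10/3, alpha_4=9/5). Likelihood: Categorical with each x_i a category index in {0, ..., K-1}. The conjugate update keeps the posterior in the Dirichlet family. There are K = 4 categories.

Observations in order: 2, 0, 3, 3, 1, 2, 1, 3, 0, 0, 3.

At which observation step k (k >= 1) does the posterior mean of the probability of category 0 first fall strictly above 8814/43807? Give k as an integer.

obs 1: x=2 → posterior Dirichlet(7/5, 7/4, 13/3, 9/5)
obs 2: x=0 → posterior Dirichlet(12/5, 7/4, 13/3, 9/5)
obs 3: x=3 → posterior Dirichlet(12/5, 7/4, 13/3, 14/5)
obs 4: x=3 → posterior Dirichlet(12/5, 7/4, 13/3, 19/5)
obs 5: x=1 → posterior Dirichlet(12/5, 11/4, 13/3, 19/5)
obs 6: x=2 → posterior Dirichlet(12/5, 11/4, 16/3, 19/5)
obs 7: x=1 → posterior Dirichlet(12/5, 15/4, 16/3, 19/5)
obs 8: x=3 → posterior Dirichlet(12/5, 15/4, 16/3, 24/5)
obs 9: x=0 → posterior Dirichlet(17/5, 15/4, 16/3, 24/5)
obs 10: x=0 → posterior Dirichlet(22/5, 15/4, 16/3, 24/5)
obs 11: x=3 → posterior Dirichlet(22/5, 15/4, 16/3, 29/5)

k = 2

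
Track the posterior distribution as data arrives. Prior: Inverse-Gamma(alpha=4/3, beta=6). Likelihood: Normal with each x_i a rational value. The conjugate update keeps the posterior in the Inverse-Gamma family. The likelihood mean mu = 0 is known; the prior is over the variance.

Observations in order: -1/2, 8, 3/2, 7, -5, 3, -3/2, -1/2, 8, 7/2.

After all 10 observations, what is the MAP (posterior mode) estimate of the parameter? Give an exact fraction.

obs 1: x=-1/2 → posterior Inverse-Gamma(11/6, 49/8)
obs 2: x=8 → posterior Inverse-Gamma(7/3, 305/8)
obs 3: x=3/2 → posterior Inverse-Gamma(17/6, 157/4)
obs 4: x=7 → posterior Inverse-Gamma(10/3, 255/4)
obs 5: x=-5 → posterior Inverse-Gamma(23/6, 305/4)
obs 6: x=3 → posterior Inverse-Gamma(13/3, 323/4)
obs 7: x=-3/2 → posterior Inverse-Gamma(29/6, 655/8)
obs 8: x=-1/2 → posterior Inverse-Gamma(16/3, 82)
obs 9: x=8 → posterior Inverse-Gamma(35/6, 114)
obs 10: x=7/2 → posterior Inverse-Gamma(19/3, 961/8)

2883/176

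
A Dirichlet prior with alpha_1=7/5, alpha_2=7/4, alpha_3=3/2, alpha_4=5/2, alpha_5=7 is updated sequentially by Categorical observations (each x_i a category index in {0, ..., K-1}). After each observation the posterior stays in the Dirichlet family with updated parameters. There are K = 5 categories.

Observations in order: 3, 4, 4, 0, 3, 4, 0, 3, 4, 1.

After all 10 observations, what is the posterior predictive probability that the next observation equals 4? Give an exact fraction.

220/483

obs 1: x=3 → posterior Dirichlet(7/5, 7/4, 3/2, 7/2, 7)
obs 2: x=4 → posterior Dirichlet(7/5, 7/4, 3/2, 7/2, 8)
obs 3: x=4 → posterior Dirichlet(7/5, 7/4, 3/2, 7/2, 9)
obs 4: x=0 → posterior Dirichlet(12/5, 7/4, 3/2, 7/2, 9)
obs 5: x=3 → posterior Dirichlet(12/5, 7/4, 3/2, 9/2, 9)
obs 6: x=4 → posterior Dirichlet(12/5, 7/4, 3/2, 9/2, 10)
obs 7: x=0 → posterior Dirichlet(17/5, 7/4, 3/2, 9/2, 10)
obs 8: x=3 → posterior Dirichlet(17/5, 7/4, 3/2, 11/2, 10)
obs 9: x=4 → posterior Dirichlet(17/5, 7/4, 3/2, 11/2, 11)
obs 10: x=1 → posterior Dirichlet(17/5, 11/4, 3/2, 11/2, 11)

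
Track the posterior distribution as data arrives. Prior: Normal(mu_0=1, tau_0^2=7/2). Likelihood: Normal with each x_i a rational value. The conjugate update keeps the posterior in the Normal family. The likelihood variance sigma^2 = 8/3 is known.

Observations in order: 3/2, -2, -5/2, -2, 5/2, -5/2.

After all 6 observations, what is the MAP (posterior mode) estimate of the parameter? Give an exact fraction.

-89/142

obs 1: x=3/2 → posterior Normal(95/74, 56/37)
obs 2: x=-2 → posterior Normal(11/116, 28/29)
obs 3: x=-5/2 → posterior Normal(-47/79, 56/79)
obs 4: x=-2 → posterior Normal(-89/100, 14/25)
obs 5: x=5/2 → posterior Normal(-73/242, 56/121)
obs 6: x=-5/2 → posterior Normal(-89/142, 28/71)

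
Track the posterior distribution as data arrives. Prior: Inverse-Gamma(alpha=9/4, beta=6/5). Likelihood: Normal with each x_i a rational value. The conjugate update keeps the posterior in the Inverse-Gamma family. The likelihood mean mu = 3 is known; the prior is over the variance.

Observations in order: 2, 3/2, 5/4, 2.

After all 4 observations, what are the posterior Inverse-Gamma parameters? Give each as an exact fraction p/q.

obs 1: x=2 → posterior Inverse-Gamma(11/4, 17/10)
obs 2: x=3/2 → posterior Inverse-Gamma(13/4, 113/40)
obs 3: x=5/4 → posterior Inverse-Gamma(15/4, 697/160)
obs 4: x=2 → posterior Inverse-Gamma(17/4, 777/160)

alpha=17/4, beta=777/160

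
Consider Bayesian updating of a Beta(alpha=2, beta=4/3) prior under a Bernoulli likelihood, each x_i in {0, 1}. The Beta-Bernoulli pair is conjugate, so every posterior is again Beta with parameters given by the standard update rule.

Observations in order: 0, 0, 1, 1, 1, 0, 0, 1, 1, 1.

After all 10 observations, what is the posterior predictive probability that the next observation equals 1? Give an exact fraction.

obs 1: x=0 → posterior Beta(2, 7/3)
obs 2: x=0 → posterior Beta(2, 10/3)
obs 3: x=1 → posterior Beta(3, 10/3)
obs 4: x=1 → posterior Beta(4, 10/3)
obs 5: x=1 → posterior Beta(5, 10/3)
obs 6: x=0 → posterior Beta(5, 13/3)
obs 7: x=0 → posterior Beta(5, 16/3)
obs 8: x=1 → posterior Beta(6, 16/3)
obs 9: x=1 → posterior Beta(7, 16/3)
obs 10: x=1 → posterior Beta(8, 16/3)

3/5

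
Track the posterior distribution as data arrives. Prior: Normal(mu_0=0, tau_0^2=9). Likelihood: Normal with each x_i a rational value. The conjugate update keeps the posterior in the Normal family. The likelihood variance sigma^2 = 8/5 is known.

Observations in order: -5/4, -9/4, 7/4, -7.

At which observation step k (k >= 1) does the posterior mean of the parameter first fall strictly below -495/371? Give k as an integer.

obs 1: x=-5/4 → posterior Normal(-225/212, 72/53)
obs 2: x=-9/4 → posterior Normal(-45/28, 36/49)
obs 3: x=7/4 → posterior Normal(-315/572, 72/143)
obs 4: x=-7 → posterior Normal(-1575/752, 18/47)

k = 2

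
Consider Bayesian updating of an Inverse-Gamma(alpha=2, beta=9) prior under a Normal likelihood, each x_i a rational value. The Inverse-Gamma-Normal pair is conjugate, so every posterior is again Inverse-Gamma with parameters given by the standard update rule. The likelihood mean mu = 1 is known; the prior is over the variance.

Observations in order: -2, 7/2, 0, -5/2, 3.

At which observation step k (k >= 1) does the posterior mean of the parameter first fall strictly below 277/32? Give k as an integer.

k = 2

obs 1: x=-2 → posterior Inverse-Gamma(5/2, 27/2)
obs 2: x=7/2 → posterior Inverse-Gamma(3, 133/8)
obs 3: x=0 → posterior Inverse-Gamma(7/2, 137/8)
obs 4: x=-5/2 → posterior Inverse-Gamma(4, 93/4)
obs 5: x=3 → posterior Inverse-Gamma(9/2, 101/4)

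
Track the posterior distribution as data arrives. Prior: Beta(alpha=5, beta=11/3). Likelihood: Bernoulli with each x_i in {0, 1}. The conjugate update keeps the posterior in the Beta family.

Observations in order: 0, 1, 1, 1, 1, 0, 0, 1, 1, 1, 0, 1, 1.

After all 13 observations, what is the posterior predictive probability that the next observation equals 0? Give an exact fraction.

23/65

obs 1: x=0 → posterior Beta(5, 14/3)
obs 2: x=1 → posterior Beta(6, 14/3)
obs 3: x=1 → posterior Beta(7, 14/3)
obs 4: x=1 → posterior Beta(8, 14/3)
obs 5: x=1 → posterior Beta(9, 14/3)
obs 6: x=0 → posterior Beta(9, 17/3)
obs 7: x=0 → posterior Beta(9, 20/3)
obs 8: x=1 → posterior Beta(10, 20/3)
obs 9: x=1 → posterior Beta(11, 20/3)
obs 10: x=1 → posterior Beta(12, 20/3)
obs 11: x=0 → posterior Beta(12, 23/3)
obs 12: x=1 → posterior Beta(13, 23/3)
obs 13: x=1 → posterior Beta(14, 23/3)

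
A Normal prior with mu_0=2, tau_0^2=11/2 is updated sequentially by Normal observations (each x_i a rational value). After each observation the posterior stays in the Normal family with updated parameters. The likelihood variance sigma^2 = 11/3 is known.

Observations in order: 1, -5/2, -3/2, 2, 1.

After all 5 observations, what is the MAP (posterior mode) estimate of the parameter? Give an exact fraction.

4/17

obs 1: x=1 → posterior Normal(7/5, 11/5)
obs 2: x=-5/2 → posterior Normal(-1/16, 11/8)
obs 3: x=-3/2 → posterior Normal(-5/11, 1)
obs 4: x=2 → posterior Normal(1/14, 11/14)
obs 5: x=1 → posterior Normal(4/17, 11/17)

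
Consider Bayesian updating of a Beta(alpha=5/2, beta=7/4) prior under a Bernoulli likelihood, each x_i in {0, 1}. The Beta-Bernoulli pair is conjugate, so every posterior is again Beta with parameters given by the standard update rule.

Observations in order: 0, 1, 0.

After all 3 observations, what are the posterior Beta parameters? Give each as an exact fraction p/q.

alpha=7/2, beta=15/4

obs 1: x=0 → posterior Beta(5/2, 11/4)
obs 2: x=1 → posterior Beta(7/2, 11/4)
obs 3: x=0 → posterior Beta(7/2, 15/4)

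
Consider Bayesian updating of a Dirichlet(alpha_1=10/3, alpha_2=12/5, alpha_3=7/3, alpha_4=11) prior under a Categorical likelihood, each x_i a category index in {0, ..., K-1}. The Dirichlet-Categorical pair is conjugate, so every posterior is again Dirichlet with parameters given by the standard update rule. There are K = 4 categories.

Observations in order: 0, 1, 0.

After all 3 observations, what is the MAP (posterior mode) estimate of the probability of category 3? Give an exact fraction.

150/271

obs 1: x=0 → posterior Dirichlet(13/3, 12/5, 7/3, 11)
obs 2: x=1 → posterior Dirichlet(13/3, 17/5, 7/3, 11)
obs 3: x=0 → posterior Dirichlet(16/3, 17/5, 7/3, 11)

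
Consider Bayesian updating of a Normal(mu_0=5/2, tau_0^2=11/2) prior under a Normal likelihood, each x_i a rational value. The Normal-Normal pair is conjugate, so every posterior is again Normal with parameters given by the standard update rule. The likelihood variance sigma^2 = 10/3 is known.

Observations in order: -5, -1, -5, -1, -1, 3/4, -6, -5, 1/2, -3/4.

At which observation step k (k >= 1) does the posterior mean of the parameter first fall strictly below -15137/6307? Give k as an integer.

obs 1: x=-5 → posterior Normal(-115/53, 110/53)
obs 2: x=-1 → posterior Normal(-74/43, 55/43)
obs 3: x=-5 → posterior Normal(-313/119, 110/119)
obs 4: x=-1 → posterior Normal(-173/76, 55/76)
obs 5: x=-1 → posterior Normal(-379/185, 22/37)
obs 6: x=3/4 → posterior Normal(-13/8, 55/109)
obs 7: x=-6 → posterior Normal(-2209/1004, 110/251)
obs 8: x=-5 → posterior Normal(-2869/1136, 55/142)
obs 9: x=1/2 → posterior Normal(-2803/1268, 110/317)
obs 10: x=-3/4 → posterior Normal(-1451/700, 11/35)

k = 3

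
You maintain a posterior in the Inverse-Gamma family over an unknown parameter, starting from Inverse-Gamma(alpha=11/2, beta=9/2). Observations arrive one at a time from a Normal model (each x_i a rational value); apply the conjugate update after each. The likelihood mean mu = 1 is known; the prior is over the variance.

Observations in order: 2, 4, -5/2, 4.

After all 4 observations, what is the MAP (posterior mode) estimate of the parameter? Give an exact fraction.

obs 1: x=2 → posterior Inverse-Gamma(6, 5)
obs 2: x=4 → posterior Inverse-Gamma(13/2, 19/2)
obs 3: x=-5/2 → posterior Inverse-Gamma(7, 125/8)
obs 4: x=4 → posterior Inverse-Gamma(15/2, 161/8)

161/68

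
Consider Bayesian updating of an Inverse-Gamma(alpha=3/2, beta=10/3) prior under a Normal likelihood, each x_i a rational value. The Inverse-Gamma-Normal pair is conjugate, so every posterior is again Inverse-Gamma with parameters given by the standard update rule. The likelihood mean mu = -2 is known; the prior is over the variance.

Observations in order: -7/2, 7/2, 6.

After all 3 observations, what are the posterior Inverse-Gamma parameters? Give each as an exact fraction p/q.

alpha=3, beta=619/12

obs 1: x=-7/2 → posterior Inverse-Gamma(2, 107/24)
obs 2: x=7/2 → posterior Inverse-Gamma(5/2, 235/12)
obs 3: x=6 → posterior Inverse-Gamma(3, 619/12)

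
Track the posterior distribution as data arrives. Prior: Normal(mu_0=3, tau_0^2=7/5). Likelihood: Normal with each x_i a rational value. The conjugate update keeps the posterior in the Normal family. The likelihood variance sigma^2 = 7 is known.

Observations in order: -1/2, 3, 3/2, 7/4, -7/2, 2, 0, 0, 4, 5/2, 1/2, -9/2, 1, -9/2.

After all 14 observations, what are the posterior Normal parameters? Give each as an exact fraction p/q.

mu_0=73/76, tau_0^2=7/19

obs 1: x=-1/2 → posterior Normal(29/12, 7/6)
obs 2: x=3 → posterior Normal(5/2, 1)
obs 3: x=3/2 → posterior Normal(19/8, 7/8)
obs 4: x=7/4 → posterior Normal(83/36, 7/9)
obs 5: x=-7/2 → posterior Normal(69/40, 7/10)
obs 6: x=2 → posterior Normal(7/4, 7/11)
obs 7: x=0 → posterior Normal(77/48, 7/12)
obs 8: x=0 → posterior Normal(77/52, 7/13)
obs 9: x=4 → posterior Normal(93/56, 1/2)
obs 10: x=5/2 → posterior Normal(103/60, 7/15)
obs 11: x=1/2 → posterior Normal(105/64, 7/16)
obs 12: x=-9/2 → posterior Normal(87/68, 7/17)
obs 13: x=1 → posterior Normal(91/72, 7/18)
obs 14: x=-9/2 → posterior Normal(73/76, 7/19)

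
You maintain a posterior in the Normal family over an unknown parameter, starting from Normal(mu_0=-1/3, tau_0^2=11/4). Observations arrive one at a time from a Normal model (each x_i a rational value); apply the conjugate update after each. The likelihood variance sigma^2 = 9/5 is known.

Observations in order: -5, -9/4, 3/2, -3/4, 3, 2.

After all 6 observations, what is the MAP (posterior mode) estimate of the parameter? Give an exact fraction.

obs 1: x=-5 → posterior Normal(-41/13, 99/91)
obs 2: x=-9/4 → posterior Normal(-1643/584, 99/146)
obs 3: x=3/2 → posterior Normal(-1313/804, 33/67)
obs 4: x=-3/4 → posterior Normal(-739/512, 99/256)
obs 5: x=3 → posterior Normal(-409/622, 99/311)
obs 6: x=2 → posterior Normal(-63/244, 33/122)

-63/244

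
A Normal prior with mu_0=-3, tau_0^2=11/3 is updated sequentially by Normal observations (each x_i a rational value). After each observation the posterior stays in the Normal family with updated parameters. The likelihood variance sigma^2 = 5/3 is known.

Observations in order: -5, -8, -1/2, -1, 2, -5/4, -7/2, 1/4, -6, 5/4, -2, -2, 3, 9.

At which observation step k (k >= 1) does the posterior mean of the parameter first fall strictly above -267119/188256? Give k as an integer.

k = 14

obs 1: x=-5 → posterior Normal(-35/8, 55/48)
obs 2: x=-8 → posterior Normal(-158/27, 55/81)
obs 3: x=-1/2 → posterior Normal(-327/76, 55/114)
obs 4: x=-1 → posterior Normal(-349/98, 55/147)
obs 5: x=2 → posterior Normal(-61/24, 11/36)
obs 6: x=-5/4 → posterior Normal(-665/284, 55/213)
obs 7: x=-7/2 → posterior Normal(-819/328, 55/246)
obs 8: x=1/4 → posterior Normal(-202/93, 55/279)
obs 9: x=-6 → posterior Normal(-67/26, 55/312)
obs 10: x=5/4 → posterior Normal(-1017/460, 11/69)
obs 11: x=-2 → posterior Normal(-1105/504, 55/378)
obs 12: x=-2 → posterior Normal(-1193/548, 55/411)
obs 13: x=3 → posterior Normal(-1061/592, 55/444)
obs 14: x=9 → posterior Normal(-665/636, 55/477)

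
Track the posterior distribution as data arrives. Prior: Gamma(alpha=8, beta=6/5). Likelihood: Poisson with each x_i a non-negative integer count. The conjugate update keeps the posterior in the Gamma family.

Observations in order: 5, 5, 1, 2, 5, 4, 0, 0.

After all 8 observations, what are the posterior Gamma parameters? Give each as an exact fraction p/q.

obs 1: x=5 → posterior Gamma(13, 11/5)
obs 2: x=5 → posterior Gamma(18, 16/5)
obs 3: x=1 → posterior Gamma(19, 21/5)
obs 4: x=2 → posterior Gamma(21, 26/5)
obs 5: x=5 → posterior Gamma(26, 31/5)
obs 6: x=4 → posterior Gamma(30, 36/5)
obs 7: x=0 → posterior Gamma(30, 41/5)
obs 8: x=0 → posterior Gamma(30, 46/5)

alpha=30, beta=46/5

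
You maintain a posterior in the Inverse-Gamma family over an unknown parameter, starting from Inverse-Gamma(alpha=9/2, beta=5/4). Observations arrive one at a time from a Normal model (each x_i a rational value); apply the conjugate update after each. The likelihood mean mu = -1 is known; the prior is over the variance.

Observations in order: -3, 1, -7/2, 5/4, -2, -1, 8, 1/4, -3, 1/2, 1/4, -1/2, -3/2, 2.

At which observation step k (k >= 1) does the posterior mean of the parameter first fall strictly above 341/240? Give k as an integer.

k = 3

obs 1: x=-3 → posterior Inverse-Gamma(5, 13/4)
obs 2: x=1 → posterior Inverse-Gamma(11/2, 21/4)
obs 3: x=-7/2 → posterior Inverse-Gamma(6, 67/8)
obs 4: x=5/4 → posterior Inverse-Gamma(13/2, 349/32)
obs 5: x=-2 → posterior Inverse-Gamma(7, 365/32)
obs 6: x=-1 → posterior Inverse-Gamma(15/2, 365/32)
obs 7: x=8 → posterior Inverse-Gamma(8, 1661/32)
obs 8: x=1/4 → posterior Inverse-Gamma(17/2, 843/16)
obs 9: x=-3 → posterior Inverse-Gamma(9, 875/16)
obs 10: x=1/2 → posterior Inverse-Gamma(19/2, 893/16)
obs 11: x=1/4 → posterior Inverse-Gamma(10, 1811/32)
obs 12: x=-1/2 → posterior Inverse-Gamma(21/2, 1815/32)
obs 13: x=-3/2 → posterior Inverse-Gamma(11, 1819/32)
obs 14: x=2 → posterior Inverse-Gamma(23/2, 1963/32)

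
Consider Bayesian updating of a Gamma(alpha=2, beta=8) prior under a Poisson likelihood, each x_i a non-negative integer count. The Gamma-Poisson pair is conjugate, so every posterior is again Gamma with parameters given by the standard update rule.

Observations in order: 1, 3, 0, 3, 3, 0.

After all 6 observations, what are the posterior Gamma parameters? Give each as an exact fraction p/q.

obs 1: x=1 → posterior Gamma(3, 9)
obs 2: x=3 → posterior Gamma(6, 10)
obs 3: x=0 → posterior Gamma(6, 11)
obs 4: x=3 → posterior Gamma(9, 12)
obs 5: x=3 → posterior Gamma(12, 13)
obs 6: x=0 → posterior Gamma(12, 14)

alpha=12, beta=14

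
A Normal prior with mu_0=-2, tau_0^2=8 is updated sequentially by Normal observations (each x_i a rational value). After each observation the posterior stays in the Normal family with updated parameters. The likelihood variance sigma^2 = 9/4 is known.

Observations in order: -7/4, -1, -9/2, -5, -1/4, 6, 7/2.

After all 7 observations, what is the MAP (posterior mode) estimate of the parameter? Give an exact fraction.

-114/233

obs 1: x=-7/4 → posterior Normal(-74/41, 72/41)
obs 2: x=-1 → posterior Normal(-106/73, 72/73)
obs 3: x=-9/2 → posterior Normal(-50/21, 24/35)
obs 4: x=-5 → posterior Normal(-410/137, 72/137)
obs 5: x=-1/4 → posterior Normal(-418/169, 72/169)
obs 6: x=6 → posterior Normal(-226/201, 24/67)
obs 7: x=7/2 → posterior Normal(-114/233, 72/233)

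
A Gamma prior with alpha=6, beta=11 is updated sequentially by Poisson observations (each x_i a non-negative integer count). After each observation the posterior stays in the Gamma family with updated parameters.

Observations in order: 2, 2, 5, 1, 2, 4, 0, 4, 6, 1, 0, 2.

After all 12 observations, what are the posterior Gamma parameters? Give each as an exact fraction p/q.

obs 1: x=2 → posterior Gamma(8, 12)
obs 2: x=2 → posterior Gamma(10, 13)
obs 3: x=5 → posterior Gamma(15, 14)
obs 4: x=1 → posterior Gamma(16, 15)
obs 5: x=2 → posterior Gamma(18, 16)
obs 6: x=4 → posterior Gamma(22, 17)
obs 7: x=0 → posterior Gamma(22, 18)
obs 8: x=4 → posterior Gamma(26, 19)
obs 9: x=6 → posterior Gamma(32, 20)
obs 10: x=1 → posterior Gamma(33, 21)
obs 11: x=0 → posterior Gamma(33, 22)
obs 12: x=2 → posterior Gamma(35, 23)

alpha=35, beta=23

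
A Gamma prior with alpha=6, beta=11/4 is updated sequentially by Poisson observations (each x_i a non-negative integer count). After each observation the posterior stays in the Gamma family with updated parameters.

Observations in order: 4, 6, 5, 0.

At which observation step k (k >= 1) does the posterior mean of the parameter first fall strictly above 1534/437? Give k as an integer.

k = 3

obs 1: x=4 → posterior Gamma(10, 15/4)
obs 2: x=6 → posterior Gamma(16, 19/4)
obs 3: x=5 → posterior Gamma(21, 23/4)
obs 4: x=0 → posterior Gamma(21, 27/4)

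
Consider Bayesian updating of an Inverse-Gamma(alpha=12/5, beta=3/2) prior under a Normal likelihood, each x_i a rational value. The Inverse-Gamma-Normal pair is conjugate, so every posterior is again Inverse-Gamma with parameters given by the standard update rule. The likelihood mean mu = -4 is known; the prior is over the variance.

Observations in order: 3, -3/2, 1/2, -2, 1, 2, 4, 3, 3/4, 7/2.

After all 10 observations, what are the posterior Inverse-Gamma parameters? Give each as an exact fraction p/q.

alpha=37/5, beta=5365/32

obs 1: x=3 → posterior Inverse-Gamma(29/10, 26)
obs 2: x=-3/2 → posterior Inverse-Gamma(17/5, 233/8)
obs 3: x=1/2 → posterior Inverse-Gamma(39/10, 157/4)
obs 4: x=-2 → posterior Inverse-Gamma(22/5, 165/4)
obs 5: x=1 → posterior Inverse-Gamma(49/10, 215/4)
obs 6: x=2 → posterior Inverse-Gamma(27/5, 287/4)
obs 7: x=4 → posterior Inverse-Gamma(59/10, 415/4)
obs 8: x=3 → posterior Inverse-Gamma(32/5, 513/4)
obs 9: x=3/4 → posterior Inverse-Gamma(69/10, 4465/32)
obs 10: x=7/2 → posterior Inverse-Gamma(37/5, 5365/32)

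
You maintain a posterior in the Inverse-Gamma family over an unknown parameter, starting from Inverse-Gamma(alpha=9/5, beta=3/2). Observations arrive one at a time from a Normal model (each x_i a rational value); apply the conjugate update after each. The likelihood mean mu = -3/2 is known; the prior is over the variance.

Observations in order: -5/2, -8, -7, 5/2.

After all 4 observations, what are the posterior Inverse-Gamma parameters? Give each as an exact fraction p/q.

alpha=19/5, beta=185/4

obs 1: x=-5/2 → posterior Inverse-Gamma(23/10, 2)
obs 2: x=-8 → posterior Inverse-Gamma(14/5, 185/8)
obs 3: x=-7 → posterior Inverse-Gamma(33/10, 153/4)
obs 4: x=5/2 → posterior Inverse-Gamma(19/5, 185/4)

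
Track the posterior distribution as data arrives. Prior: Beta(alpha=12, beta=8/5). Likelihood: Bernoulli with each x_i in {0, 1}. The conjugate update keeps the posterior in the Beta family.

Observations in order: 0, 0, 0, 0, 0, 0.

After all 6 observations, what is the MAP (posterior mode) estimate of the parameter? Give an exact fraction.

obs 1: x=0 → posterior Beta(12, 13/5)
obs 2: x=0 → posterior Beta(12, 18/5)
obs 3: x=0 → posterior Beta(12, 23/5)
obs 4: x=0 → posterior Beta(12, 28/5)
obs 5: x=0 → posterior Beta(12, 33/5)
obs 6: x=0 → posterior Beta(12, 38/5)

5/8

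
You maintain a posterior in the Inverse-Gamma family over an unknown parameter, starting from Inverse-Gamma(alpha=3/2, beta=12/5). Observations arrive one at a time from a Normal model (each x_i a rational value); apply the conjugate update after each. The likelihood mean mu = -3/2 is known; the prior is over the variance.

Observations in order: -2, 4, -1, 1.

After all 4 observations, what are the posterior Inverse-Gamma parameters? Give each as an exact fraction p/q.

obs 1: x=-2 → posterior Inverse-Gamma(2, 101/40)
obs 2: x=4 → posterior Inverse-Gamma(5/2, 353/20)
obs 3: x=-1 → posterior Inverse-Gamma(3, 711/40)
obs 4: x=1 → posterior Inverse-Gamma(7/2, 209/10)

alpha=7/2, beta=209/10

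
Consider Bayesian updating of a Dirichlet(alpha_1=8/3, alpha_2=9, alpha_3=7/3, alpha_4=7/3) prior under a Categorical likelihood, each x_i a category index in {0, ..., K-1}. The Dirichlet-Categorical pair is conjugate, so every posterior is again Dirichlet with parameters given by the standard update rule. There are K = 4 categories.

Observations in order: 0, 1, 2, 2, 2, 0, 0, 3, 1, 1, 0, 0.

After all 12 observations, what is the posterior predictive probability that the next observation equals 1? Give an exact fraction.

obs 1: x=0 → posterior Dirichlet(11/3, 9, 7/3, 7/3)
obs 2: x=1 → posterior Dirichlet(11/3, 10, 7/3, 7/3)
obs 3: x=2 → posterior Dirichlet(11/3, 10, 10/3, 7/3)
obs 4: x=2 → posterior Dirichlet(11/3, 10, 13/3, 7/3)
obs 5: x=2 → posterior Dirichlet(11/3, 10, 16/3, 7/3)
obs 6: x=0 → posterior Dirichlet(14/3, 10, 16/3, 7/3)
obs 7: x=0 → posterior Dirichlet(17/3, 10, 16/3, 7/3)
obs 8: x=3 → posterior Dirichlet(17/3, 10, 16/3, 10/3)
obs 9: x=1 → posterior Dirichlet(17/3, 11, 16/3, 10/3)
obs 10: x=1 → posterior Dirichlet(17/3, 12, 16/3, 10/3)
obs 11: x=0 → posterior Dirichlet(20/3, 12, 16/3, 10/3)
obs 12: x=0 → posterior Dirichlet(23/3, 12, 16/3, 10/3)

36/85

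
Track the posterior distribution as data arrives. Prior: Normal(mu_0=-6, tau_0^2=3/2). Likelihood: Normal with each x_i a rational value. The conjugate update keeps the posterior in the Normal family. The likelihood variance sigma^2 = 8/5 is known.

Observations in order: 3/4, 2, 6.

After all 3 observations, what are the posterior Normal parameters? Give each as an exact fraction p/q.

obs 1: x=3/4 → posterior Normal(-339/124, 24/31)
obs 2: x=2 → posterior Normal(-219/184, 12/23)
obs 3: x=6 → posterior Normal(141/244, 24/61)

mu_0=141/244, tau_0^2=24/61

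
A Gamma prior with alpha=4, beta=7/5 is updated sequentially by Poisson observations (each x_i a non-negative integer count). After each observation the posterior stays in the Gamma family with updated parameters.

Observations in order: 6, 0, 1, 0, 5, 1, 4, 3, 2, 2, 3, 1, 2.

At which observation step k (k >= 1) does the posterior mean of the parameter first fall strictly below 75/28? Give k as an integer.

k = 3

obs 1: x=6 → posterior Gamma(10, 12/5)
obs 2: x=0 → posterior Gamma(10, 17/5)
obs 3: x=1 → posterior Gamma(11, 22/5)
obs 4: x=0 → posterior Gamma(11, 27/5)
obs 5: x=5 → posterior Gamma(16, 32/5)
obs 6: x=1 → posterior Gamma(17, 37/5)
obs 7: x=4 → posterior Gamma(21, 42/5)
obs 8: x=3 → posterior Gamma(24, 47/5)
obs 9: x=2 → posterior Gamma(26, 52/5)
obs 10: x=2 → posterior Gamma(28, 57/5)
obs 11: x=3 → posterior Gamma(31, 62/5)
obs 12: x=1 → posterior Gamma(32, 67/5)
obs 13: x=2 → posterior Gamma(34, 72/5)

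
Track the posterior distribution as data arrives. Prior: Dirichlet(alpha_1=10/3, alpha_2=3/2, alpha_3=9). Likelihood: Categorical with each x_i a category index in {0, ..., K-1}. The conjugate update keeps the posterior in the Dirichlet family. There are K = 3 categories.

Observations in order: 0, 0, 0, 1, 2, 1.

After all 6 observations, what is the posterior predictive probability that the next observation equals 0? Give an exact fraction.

38/119

obs 1: x=0 → posterior Dirichlet(13/3, 3/2, 9)
obs 2: x=0 → posterior Dirichlet(16/3, 3/2, 9)
obs 3: x=0 → posterior Dirichlet(19/3, 3/2, 9)
obs 4: x=1 → posterior Dirichlet(19/3, 5/2, 9)
obs 5: x=2 → posterior Dirichlet(19/3, 5/2, 10)
obs 6: x=1 → posterior Dirichlet(19/3, 7/2, 10)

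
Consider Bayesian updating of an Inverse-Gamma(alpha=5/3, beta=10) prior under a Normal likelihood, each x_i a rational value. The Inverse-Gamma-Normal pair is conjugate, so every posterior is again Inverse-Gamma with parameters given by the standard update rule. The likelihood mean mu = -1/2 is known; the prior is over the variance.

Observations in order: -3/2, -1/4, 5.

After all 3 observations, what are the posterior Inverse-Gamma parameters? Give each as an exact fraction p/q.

obs 1: x=-3/2 → posterior Inverse-Gamma(13/6, 21/2)
obs 2: x=-1/4 → posterior Inverse-Gamma(8/3, 337/32)
obs 3: x=5 → posterior Inverse-Gamma(19/6, 821/32)

alpha=19/6, beta=821/32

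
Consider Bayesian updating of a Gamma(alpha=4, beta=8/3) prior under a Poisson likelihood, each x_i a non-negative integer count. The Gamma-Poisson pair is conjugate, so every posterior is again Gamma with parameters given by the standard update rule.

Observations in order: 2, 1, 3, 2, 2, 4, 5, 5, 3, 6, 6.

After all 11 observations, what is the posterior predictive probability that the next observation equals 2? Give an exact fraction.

865798449975218892627005736010982016792852346068671569405235520327291627/4101547647121220107290411218344752070972359673041215094589833932378734592

obs 1: x=2 → posterior Gamma(6, 11/3)
obs 2: x=1 → posterior Gamma(7, 14/3)
obs 3: x=3 → posterior Gamma(10, 17/3)
obs 4: x=2 → posterior Gamma(12, 20/3)
obs 5: x=2 → posterior Gamma(14, 23/3)
obs 6: x=4 → posterior Gamma(18, 26/3)
obs 7: x=5 → posterior Gamma(23, 29/3)
obs 8: x=5 → posterior Gamma(28, 32/3)
obs 9: x=3 → posterior Gamma(31, 35/3)
obs 10: x=6 → posterior Gamma(37, 38/3)
obs 11: x=6 → posterior Gamma(43, 41/3)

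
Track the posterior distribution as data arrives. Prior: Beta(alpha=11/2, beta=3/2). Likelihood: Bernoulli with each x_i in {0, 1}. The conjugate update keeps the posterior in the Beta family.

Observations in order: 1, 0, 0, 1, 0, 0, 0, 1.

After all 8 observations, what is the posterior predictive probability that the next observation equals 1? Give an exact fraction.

17/30

obs 1: x=1 → posterior Beta(13/2, 3/2)
obs 2: x=0 → posterior Beta(13/2, 5/2)
obs 3: x=0 → posterior Beta(13/2, 7/2)
obs 4: x=1 → posterior Beta(15/2, 7/2)
obs 5: x=0 → posterior Beta(15/2, 9/2)
obs 6: x=0 → posterior Beta(15/2, 11/2)
obs 7: x=0 → posterior Beta(15/2, 13/2)
obs 8: x=1 → posterior Beta(17/2, 13/2)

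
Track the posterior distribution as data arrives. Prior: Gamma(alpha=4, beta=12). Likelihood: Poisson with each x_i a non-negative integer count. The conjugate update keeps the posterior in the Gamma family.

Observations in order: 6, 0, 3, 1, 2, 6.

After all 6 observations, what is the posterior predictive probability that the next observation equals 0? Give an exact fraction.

obs 1: x=6 → posterior Gamma(10, 13)
obs 2: x=0 → posterior Gamma(10, 14)
obs 3: x=3 → posterior Gamma(13, 15)
obs 4: x=1 → posterior Gamma(14, 16)
obs 5: x=2 → posterior Gamma(16, 17)
obs 6: x=6 → posterior Gamma(22, 18)

4130428534112329328517709824/13569980418174090907801371961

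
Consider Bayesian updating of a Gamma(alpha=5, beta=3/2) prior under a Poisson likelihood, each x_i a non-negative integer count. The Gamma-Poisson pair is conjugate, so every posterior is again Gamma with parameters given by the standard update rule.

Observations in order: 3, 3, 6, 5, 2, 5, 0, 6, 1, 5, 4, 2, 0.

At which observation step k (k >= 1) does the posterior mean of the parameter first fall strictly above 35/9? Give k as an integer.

k = 4

obs 1: x=3 → posterior Gamma(8, 5/2)
obs 2: x=3 → posterior Gamma(11, 7/2)
obs 3: x=6 → posterior Gamma(17, 9/2)
obs 4: x=5 → posterior Gamma(22, 11/2)
obs 5: x=2 → posterior Gamma(24, 13/2)
obs 6: x=5 → posterior Gamma(29, 15/2)
obs 7: x=0 → posterior Gamma(29, 17/2)
obs 8: x=6 → posterior Gamma(35, 19/2)
obs 9: x=1 → posterior Gamma(36, 21/2)
obs 10: x=5 → posterior Gamma(41, 23/2)
obs 11: x=4 → posterior Gamma(45, 25/2)
obs 12: x=2 → posterior Gamma(47, 27/2)
obs 13: x=0 → posterior Gamma(47, 29/2)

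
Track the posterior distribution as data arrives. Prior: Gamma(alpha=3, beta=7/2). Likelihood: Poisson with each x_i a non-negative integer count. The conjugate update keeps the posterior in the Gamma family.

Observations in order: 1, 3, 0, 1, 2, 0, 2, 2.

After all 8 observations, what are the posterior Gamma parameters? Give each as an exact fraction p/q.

obs 1: x=1 → posterior Gamma(4, 9/2)
obs 2: x=3 → posterior Gamma(7, 11/2)
obs 3: x=0 → posterior Gamma(7, 13/2)
obs 4: x=1 → posterior Gamma(8, 15/2)
obs 5: x=2 → posterior Gamma(10, 17/2)
obs 6: x=0 → posterior Gamma(10, 19/2)
obs 7: x=2 → posterior Gamma(12, 21/2)
obs 8: x=2 → posterior Gamma(14, 23/2)

alpha=14, beta=23/2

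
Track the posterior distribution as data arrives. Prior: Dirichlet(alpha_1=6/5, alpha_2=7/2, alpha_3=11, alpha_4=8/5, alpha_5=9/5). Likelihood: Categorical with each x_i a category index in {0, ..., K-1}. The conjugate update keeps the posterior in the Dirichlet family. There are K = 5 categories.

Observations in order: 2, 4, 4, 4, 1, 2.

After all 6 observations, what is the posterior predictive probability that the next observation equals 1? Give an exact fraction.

45/251

obs 1: x=2 → posterior Dirichlet(6/5, 7/2, 12, 8/5, 9/5)
obs 2: x=4 → posterior Dirichlet(6/5, 7/2, 12, 8/5, 14/5)
obs 3: x=4 → posterior Dirichlet(6/5, 7/2, 12, 8/5, 19/5)
obs 4: x=4 → posterior Dirichlet(6/5, 7/2, 12, 8/5, 24/5)
obs 5: x=1 → posterior Dirichlet(6/5, 9/2, 12, 8/5, 24/5)
obs 6: x=2 → posterior Dirichlet(6/5, 9/2, 13, 8/5, 24/5)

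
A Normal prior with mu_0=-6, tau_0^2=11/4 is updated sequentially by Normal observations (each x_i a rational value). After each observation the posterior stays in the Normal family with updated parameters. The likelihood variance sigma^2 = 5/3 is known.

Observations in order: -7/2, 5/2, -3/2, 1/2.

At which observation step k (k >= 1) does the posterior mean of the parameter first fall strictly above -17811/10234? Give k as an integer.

k = 3

obs 1: x=-7/2 → posterior Normal(-471/106, 55/53)
obs 2: x=5/2 → posterior Normal(-153/86, 55/86)
obs 3: x=-3/2 → posterior Normal(-405/238, 55/119)
obs 4: x=1/2 → posterior Normal(-93/76, 55/152)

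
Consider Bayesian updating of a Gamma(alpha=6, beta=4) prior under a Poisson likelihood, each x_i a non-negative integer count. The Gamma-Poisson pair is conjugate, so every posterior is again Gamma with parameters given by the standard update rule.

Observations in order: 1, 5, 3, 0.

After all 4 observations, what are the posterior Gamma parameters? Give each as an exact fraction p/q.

alpha=15, beta=8

obs 1: x=1 → posterior Gamma(7, 5)
obs 2: x=5 → posterior Gamma(12, 6)
obs 3: x=3 → posterior Gamma(15, 7)
obs 4: x=0 → posterior Gamma(15, 8)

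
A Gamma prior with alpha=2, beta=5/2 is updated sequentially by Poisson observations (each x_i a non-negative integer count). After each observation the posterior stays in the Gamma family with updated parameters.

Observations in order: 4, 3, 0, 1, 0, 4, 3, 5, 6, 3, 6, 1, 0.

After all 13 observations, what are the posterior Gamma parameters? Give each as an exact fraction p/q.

obs 1: x=4 → posterior Gamma(6, 7/2)
obs 2: x=3 → posterior Gamma(9, 9/2)
obs 3: x=0 → posterior Gamma(9, 11/2)
obs 4: x=1 → posterior Gamma(10, 13/2)
obs 5: x=0 → posterior Gamma(10, 15/2)
obs 6: x=4 → posterior Gamma(14, 17/2)
obs 7: x=3 → posterior Gamma(17, 19/2)
obs 8: x=5 → posterior Gamma(22, 21/2)
obs 9: x=6 → posterior Gamma(28, 23/2)
obs 10: x=3 → posterior Gamma(31, 25/2)
obs 11: x=6 → posterior Gamma(37, 27/2)
obs 12: x=1 → posterior Gamma(38, 29/2)
obs 13: x=0 → posterior Gamma(38, 31/2)

alpha=38, beta=31/2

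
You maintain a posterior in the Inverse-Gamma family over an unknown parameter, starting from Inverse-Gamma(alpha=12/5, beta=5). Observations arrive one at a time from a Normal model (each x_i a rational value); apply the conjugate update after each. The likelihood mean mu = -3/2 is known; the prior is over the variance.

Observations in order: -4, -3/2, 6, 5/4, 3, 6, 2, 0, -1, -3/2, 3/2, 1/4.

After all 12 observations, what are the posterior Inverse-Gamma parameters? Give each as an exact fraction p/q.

obs 1: x=-4 → posterior Inverse-Gamma(29/10, 65/8)
obs 2: x=-3/2 → posterior Inverse-Gamma(17/5, 65/8)
obs 3: x=6 → posterior Inverse-Gamma(39/10, 145/4)
obs 4: x=5/4 → posterior Inverse-Gamma(22/5, 1281/32)
obs 5: x=3 → posterior Inverse-Gamma(49/10, 1605/32)
obs 6: x=6 → posterior Inverse-Gamma(27/5, 2505/32)
obs 7: x=2 → posterior Inverse-Gamma(59/10, 2701/32)
obs 8: x=0 → posterior Inverse-Gamma(32/5, 2737/32)
obs 9: x=-1 → posterior Inverse-Gamma(69/10, 2741/32)
obs 10: x=-3/2 → posterior Inverse-Gamma(37/5, 2741/32)
obs 11: x=3/2 → posterior Inverse-Gamma(79/10, 2885/32)
obs 12: x=1/4 → posterior Inverse-Gamma(42/5, 1467/16)

alpha=42/5, beta=1467/16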